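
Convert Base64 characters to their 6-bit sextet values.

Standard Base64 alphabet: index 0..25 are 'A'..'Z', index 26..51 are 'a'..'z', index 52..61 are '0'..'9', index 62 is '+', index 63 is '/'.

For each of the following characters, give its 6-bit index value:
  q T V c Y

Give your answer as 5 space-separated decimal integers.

Answer: 42 19 21 28 24

Derivation:
'q': a..z range, 26 + ord('q') − ord('a') = 42
'T': A..Z range, ord('T') − ord('A') = 19
'V': A..Z range, ord('V') − ord('A') = 21
'c': a..z range, 26 + ord('c') − ord('a') = 28
'Y': A..Z range, ord('Y') − ord('A') = 24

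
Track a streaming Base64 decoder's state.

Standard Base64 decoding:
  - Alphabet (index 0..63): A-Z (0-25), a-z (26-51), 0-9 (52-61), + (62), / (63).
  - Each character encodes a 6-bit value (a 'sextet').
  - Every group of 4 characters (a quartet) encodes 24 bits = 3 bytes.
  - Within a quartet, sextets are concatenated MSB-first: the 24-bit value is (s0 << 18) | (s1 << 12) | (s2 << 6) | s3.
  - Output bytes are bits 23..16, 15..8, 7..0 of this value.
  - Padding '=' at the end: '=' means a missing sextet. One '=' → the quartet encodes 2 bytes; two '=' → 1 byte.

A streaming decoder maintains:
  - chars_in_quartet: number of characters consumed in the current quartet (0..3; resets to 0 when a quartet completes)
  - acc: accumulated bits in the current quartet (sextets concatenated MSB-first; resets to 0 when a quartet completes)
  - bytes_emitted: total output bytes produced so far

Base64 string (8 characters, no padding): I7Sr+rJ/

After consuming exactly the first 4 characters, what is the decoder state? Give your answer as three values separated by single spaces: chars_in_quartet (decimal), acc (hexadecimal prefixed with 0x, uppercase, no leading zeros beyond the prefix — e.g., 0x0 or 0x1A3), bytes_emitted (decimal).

Answer: 0 0x0 3

Derivation:
After char 0 ('I'=8): chars_in_quartet=1 acc=0x8 bytes_emitted=0
After char 1 ('7'=59): chars_in_quartet=2 acc=0x23B bytes_emitted=0
After char 2 ('S'=18): chars_in_quartet=3 acc=0x8ED2 bytes_emitted=0
After char 3 ('r'=43): chars_in_quartet=4 acc=0x23B4AB -> emit 23 B4 AB, reset; bytes_emitted=3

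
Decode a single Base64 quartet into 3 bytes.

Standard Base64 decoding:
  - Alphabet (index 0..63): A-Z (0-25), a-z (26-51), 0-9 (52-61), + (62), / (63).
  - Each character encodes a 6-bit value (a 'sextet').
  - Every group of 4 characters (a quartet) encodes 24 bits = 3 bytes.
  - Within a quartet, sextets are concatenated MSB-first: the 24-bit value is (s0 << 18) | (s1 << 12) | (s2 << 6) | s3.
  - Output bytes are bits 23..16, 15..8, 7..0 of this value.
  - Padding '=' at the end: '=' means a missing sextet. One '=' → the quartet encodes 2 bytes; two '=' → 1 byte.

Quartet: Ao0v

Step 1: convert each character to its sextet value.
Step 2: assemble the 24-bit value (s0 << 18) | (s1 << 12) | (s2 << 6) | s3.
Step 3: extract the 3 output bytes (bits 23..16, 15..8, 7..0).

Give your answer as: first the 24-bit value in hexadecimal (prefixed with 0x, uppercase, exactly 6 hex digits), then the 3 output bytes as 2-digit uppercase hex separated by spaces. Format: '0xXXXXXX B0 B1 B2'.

Answer: 0x028D2F 02 8D 2F

Derivation:
Sextets: A=0, o=40, 0=52, v=47
24-bit: (0<<18) | (40<<12) | (52<<6) | 47
      = 0x000000 | 0x028000 | 0x000D00 | 0x00002F
      = 0x028D2F
Bytes: (v>>16)&0xFF=02, (v>>8)&0xFF=8D, v&0xFF=2F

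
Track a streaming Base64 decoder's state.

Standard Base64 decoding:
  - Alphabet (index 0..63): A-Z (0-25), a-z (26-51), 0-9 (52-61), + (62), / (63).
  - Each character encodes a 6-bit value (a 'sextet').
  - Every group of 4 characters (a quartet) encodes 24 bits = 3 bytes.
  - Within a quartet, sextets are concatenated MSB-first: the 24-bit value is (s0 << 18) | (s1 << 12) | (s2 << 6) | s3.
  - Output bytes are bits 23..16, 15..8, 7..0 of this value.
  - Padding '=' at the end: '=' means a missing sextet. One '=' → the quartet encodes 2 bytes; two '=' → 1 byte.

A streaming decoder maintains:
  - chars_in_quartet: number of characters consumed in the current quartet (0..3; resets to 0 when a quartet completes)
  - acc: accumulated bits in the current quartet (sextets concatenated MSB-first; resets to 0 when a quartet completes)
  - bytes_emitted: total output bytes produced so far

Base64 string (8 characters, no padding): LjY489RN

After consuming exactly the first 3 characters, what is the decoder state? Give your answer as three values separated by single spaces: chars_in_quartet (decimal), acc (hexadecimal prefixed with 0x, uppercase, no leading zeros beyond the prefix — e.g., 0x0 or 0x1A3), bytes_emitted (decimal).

Answer: 3 0xB8D8 0

Derivation:
After char 0 ('L'=11): chars_in_quartet=1 acc=0xB bytes_emitted=0
After char 1 ('j'=35): chars_in_quartet=2 acc=0x2E3 bytes_emitted=0
After char 2 ('Y'=24): chars_in_quartet=3 acc=0xB8D8 bytes_emitted=0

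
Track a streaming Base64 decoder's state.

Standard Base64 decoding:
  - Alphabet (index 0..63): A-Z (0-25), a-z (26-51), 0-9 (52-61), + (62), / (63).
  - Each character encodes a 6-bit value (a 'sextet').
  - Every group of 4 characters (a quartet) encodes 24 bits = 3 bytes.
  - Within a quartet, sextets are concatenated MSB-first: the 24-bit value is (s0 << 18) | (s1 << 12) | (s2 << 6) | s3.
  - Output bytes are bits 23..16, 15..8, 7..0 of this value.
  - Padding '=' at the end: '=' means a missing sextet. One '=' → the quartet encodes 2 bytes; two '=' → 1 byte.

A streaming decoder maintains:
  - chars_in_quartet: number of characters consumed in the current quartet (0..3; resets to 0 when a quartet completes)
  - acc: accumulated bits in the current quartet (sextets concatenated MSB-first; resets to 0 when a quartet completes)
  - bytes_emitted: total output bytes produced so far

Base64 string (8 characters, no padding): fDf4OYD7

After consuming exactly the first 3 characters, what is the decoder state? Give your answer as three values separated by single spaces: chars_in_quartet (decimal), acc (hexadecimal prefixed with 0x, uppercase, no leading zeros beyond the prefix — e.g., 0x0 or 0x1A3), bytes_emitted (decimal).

After char 0 ('f'=31): chars_in_quartet=1 acc=0x1F bytes_emitted=0
After char 1 ('D'=3): chars_in_quartet=2 acc=0x7C3 bytes_emitted=0
After char 2 ('f'=31): chars_in_quartet=3 acc=0x1F0DF bytes_emitted=0

Answer: 3 0x1F0DF 0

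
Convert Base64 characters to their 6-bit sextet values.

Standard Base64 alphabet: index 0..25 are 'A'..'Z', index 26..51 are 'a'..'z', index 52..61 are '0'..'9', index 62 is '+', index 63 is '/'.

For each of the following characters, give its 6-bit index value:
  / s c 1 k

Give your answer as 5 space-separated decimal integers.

Answer: 63 44 28 53 36

Derivation:
'/': index 63
's': a..z range, 26 + ord('s') − ord('a') = 44
'c': a..z range, 26 + ord('c') − ord('a') = 28
'1': 0..9 range, 52 + ord('1') − ord('0') = 53
'k': a..z range, 26 + ord('k') − ord('a') = 36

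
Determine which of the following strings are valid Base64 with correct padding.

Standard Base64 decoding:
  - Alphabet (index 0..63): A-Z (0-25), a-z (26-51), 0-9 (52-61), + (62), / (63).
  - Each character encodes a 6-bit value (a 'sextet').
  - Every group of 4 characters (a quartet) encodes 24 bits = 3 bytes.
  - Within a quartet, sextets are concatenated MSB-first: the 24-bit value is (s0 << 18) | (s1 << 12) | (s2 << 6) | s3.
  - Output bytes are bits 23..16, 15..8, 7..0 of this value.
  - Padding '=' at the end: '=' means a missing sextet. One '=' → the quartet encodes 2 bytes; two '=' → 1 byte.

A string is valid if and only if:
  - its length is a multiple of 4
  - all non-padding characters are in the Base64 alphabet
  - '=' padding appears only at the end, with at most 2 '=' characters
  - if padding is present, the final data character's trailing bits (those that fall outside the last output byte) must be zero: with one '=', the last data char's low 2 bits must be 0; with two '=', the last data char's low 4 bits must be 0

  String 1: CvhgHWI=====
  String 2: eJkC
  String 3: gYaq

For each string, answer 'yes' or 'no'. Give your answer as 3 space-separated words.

String 1: 'CvhgHWI=====' → invalid (5 pad chars (max 2))
String 2: 'eJkC' → valid
String 3: 'gYaq' → valid

Answer: no yes yes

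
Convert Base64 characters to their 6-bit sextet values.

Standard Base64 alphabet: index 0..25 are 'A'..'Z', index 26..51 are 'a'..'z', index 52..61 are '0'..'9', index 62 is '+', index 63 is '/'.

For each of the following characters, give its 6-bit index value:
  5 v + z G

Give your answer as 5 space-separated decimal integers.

'5': 0..9 range, 52 + ord('5') − ord('0') = 57
'v': a..z range, 26 + ord('v') − ord('a') = 47
'+': index 62
'z': a..z range, 26 + ord('z') − ord('a') = 51
'G': A..Z range, ord('G') − ord('A') = 6

Answer: 57 47 62 51 6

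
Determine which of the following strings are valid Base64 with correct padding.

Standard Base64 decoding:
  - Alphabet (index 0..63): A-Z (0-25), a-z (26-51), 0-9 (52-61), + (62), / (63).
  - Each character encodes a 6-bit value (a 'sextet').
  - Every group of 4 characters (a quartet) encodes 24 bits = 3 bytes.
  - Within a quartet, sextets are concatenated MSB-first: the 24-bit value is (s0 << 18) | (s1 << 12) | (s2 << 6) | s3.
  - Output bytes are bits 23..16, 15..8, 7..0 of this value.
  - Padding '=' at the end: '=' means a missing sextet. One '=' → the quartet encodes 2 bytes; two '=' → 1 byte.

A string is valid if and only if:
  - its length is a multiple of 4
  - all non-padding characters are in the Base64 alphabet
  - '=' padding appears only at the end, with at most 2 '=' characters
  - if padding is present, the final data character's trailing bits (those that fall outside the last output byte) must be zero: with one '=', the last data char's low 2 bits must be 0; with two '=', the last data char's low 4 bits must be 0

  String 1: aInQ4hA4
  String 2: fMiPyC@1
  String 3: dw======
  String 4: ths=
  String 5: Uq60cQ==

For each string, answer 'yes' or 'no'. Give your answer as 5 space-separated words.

String 1: 'aInQ4hA4' → valid
String 2: 'fMiPyC@1' → invalid (bad char(s): ['@'])
String 3: 'dw======' → invalid (6 pad chars (max 2))
String 4: 'ths=' → valid
String 5: 'Uq60cQ==' → valid

Answer: yes no no yes yes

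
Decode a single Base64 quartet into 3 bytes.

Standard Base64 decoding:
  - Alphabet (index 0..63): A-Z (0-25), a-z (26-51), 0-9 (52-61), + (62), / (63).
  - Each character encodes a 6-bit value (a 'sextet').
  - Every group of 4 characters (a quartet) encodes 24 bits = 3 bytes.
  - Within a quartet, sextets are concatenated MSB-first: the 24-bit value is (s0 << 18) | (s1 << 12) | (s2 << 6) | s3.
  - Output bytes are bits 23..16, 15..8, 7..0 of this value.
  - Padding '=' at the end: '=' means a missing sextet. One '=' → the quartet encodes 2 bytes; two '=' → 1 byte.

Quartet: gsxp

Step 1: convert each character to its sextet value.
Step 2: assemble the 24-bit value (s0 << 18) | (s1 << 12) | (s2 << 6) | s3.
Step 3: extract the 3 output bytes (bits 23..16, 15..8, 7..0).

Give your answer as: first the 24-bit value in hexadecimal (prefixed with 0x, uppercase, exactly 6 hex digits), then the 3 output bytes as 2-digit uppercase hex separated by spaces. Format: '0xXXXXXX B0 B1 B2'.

Answer: 0x82CC69 82 CC 69

Derivation:
Sextets: g=32, s=44, x=49, p=41
24-bit: (32<<18) | (44<<12) | (49<<6) | 41
      = 0x800000 | 0x02C000 | 0x000C40 | 0x000029
      = 0x82CC69
Bytes: (v>>16)&0xFF=82, (v>>8)&0xFF=CC, v&0xFF=69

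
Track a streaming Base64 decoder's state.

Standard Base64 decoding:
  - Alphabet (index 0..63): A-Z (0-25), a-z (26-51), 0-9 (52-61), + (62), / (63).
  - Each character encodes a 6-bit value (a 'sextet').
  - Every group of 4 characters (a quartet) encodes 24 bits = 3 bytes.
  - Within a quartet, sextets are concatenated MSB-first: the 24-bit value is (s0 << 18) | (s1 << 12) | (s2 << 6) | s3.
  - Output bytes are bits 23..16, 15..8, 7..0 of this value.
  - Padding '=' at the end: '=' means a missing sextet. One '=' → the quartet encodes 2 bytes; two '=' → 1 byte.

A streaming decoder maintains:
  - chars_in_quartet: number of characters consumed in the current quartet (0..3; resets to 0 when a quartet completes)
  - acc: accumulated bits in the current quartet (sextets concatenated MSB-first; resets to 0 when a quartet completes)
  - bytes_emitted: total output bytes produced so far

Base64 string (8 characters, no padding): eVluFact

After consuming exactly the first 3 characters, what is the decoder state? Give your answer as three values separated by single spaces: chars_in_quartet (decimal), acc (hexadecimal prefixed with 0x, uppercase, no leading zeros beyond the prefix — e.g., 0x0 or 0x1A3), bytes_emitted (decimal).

Answer: 3 0x1E565 0

Derivation:
After char 0 ('e'=30): chars_in_quartet=1 acc=0x1E bytes_emitted=0
After char 1 ('V'=21): chars_in_quartet=2 acc=0x795 bytes_emitted=0
After char 2 ('l'=37): chars_in_quartet=3 acc=0x1E565 bytes_emitted=0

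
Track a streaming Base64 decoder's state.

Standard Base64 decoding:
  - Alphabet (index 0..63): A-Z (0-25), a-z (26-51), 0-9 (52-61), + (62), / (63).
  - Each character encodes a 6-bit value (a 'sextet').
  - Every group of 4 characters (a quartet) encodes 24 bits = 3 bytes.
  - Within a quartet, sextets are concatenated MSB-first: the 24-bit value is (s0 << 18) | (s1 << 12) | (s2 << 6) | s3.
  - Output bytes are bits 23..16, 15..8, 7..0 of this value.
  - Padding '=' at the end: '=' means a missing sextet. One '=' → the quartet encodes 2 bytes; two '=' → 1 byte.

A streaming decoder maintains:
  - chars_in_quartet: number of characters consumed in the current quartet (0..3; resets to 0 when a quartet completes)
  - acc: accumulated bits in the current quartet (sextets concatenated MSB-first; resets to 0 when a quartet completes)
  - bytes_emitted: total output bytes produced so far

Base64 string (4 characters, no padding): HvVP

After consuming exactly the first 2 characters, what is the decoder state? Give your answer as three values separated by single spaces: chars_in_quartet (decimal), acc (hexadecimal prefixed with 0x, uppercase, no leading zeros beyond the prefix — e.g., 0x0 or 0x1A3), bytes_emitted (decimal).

Answer: 2 0x1EF 0

Derivation:
After char 0 ('H'=7): chars_in_quartet=1 acc=0x7 bytes_emitted=0
After char 1 ('v'=47): chars_in_quartet=2 acc=0x1EF bytes_emitted=0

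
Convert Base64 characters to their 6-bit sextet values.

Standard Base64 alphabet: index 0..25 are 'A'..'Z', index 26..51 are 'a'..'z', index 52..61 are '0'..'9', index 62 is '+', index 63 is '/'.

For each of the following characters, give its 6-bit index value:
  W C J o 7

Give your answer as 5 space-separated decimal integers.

Answer: 22 2 9 40 59

Derivation:
'W': A..Z range, ord('W') − ord('A') = 22
'C': A..Z range, ord('C') − ord('A') = 2
'J': A..Z range, ord('J') − ord('A') = 9
'o': a..z range, 26 + ord('o') − ord('a') = 40
'7': 0..9 range, 52 + ord('7') − ord('0') = 59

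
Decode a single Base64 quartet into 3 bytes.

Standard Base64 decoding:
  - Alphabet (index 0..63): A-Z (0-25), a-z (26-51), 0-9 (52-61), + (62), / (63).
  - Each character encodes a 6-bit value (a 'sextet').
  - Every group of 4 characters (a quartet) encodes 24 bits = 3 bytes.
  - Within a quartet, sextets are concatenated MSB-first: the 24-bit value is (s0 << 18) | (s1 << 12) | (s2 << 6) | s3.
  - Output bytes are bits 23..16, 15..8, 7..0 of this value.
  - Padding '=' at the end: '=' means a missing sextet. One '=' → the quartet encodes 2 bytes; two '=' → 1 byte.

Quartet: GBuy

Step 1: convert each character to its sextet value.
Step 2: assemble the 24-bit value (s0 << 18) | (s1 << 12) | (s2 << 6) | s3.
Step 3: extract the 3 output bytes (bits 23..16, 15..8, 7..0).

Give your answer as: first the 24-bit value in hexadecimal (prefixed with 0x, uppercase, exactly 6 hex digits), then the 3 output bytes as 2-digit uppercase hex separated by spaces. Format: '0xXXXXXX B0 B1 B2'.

Answer: 0x181BB2 18 1B B2

Derivation:
Sextets: G=6, B=1, u=46, y=50
24-bit: (6<<18) | (1<<12) | (46<<6) | 50
      = 0x180000 | 0x001000 | 0x000B80 | 0x000032
      = 0x181BB2
Bytes: (v>>16)&0xFF=18, (v>>8)&0xFF=1B, v&0xFF=B2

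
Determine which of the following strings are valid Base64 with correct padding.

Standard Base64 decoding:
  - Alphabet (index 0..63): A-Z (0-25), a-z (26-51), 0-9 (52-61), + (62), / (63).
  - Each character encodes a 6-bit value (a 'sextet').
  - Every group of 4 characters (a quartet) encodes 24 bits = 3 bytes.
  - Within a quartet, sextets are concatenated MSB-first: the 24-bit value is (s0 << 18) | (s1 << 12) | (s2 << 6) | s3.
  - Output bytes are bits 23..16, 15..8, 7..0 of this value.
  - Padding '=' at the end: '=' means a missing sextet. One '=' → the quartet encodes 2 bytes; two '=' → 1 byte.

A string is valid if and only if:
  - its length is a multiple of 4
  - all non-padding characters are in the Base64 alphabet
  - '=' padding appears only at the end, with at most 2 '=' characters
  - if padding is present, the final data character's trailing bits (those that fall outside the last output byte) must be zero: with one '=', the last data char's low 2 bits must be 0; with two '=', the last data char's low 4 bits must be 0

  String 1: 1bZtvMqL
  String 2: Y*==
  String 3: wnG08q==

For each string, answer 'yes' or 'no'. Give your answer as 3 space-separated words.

Answer: yes no no

Derivation:
String 1: '1bZtvMqL' → valid
String 2: 'Y*==' → invalid (bad char(s): ['*'])
String 3: 'wnG08q==' → invalid (bad trailing bits)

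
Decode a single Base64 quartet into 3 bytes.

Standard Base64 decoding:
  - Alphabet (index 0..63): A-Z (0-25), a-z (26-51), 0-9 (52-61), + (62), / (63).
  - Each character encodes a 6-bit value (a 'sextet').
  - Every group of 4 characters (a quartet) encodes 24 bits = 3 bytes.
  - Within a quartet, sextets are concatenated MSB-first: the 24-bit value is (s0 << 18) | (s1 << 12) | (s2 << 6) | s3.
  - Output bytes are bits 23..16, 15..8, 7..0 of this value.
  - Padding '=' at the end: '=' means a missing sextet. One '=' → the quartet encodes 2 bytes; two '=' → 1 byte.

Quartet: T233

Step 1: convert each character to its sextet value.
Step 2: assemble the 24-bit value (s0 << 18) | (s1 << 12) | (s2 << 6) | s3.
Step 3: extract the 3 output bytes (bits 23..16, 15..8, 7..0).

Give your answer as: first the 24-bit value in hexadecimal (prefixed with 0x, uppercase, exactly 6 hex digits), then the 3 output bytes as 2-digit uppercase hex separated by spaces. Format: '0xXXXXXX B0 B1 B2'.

Sextets: T=19, 2=54, 3=55, 3=55
24-bit: (19<<18) | (54<<12) | (55<<6) | 55
      = 0x4C0000 | 0x036000 | 0x000DC0 | 0x000037
      = 0x4F6DF7
Bytes: (v>>16)&0xFF=4F, (v>>8)&0xFF=6D, v&0xFF=F7

Answer: 0x4F6DF7 4F 6D F7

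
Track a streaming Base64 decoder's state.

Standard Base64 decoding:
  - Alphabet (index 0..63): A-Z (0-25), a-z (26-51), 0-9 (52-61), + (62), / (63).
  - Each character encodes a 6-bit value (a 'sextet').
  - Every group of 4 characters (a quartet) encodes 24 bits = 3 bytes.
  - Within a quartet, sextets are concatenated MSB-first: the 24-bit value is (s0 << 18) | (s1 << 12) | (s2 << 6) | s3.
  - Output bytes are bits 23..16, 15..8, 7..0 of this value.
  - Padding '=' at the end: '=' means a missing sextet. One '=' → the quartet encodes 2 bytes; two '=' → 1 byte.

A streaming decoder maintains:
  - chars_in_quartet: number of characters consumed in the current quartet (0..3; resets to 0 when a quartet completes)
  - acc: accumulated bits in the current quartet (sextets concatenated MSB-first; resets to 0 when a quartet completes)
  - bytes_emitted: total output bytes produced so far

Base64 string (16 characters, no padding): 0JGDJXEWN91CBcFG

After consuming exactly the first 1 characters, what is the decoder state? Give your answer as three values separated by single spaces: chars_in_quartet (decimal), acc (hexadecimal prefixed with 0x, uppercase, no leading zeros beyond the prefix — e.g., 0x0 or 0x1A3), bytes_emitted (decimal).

Answer: 1 0x34 0

Derivation:
After char 0 ('0'=52): chars_in_quartet=1 acc=0x34 bytes_emitted=0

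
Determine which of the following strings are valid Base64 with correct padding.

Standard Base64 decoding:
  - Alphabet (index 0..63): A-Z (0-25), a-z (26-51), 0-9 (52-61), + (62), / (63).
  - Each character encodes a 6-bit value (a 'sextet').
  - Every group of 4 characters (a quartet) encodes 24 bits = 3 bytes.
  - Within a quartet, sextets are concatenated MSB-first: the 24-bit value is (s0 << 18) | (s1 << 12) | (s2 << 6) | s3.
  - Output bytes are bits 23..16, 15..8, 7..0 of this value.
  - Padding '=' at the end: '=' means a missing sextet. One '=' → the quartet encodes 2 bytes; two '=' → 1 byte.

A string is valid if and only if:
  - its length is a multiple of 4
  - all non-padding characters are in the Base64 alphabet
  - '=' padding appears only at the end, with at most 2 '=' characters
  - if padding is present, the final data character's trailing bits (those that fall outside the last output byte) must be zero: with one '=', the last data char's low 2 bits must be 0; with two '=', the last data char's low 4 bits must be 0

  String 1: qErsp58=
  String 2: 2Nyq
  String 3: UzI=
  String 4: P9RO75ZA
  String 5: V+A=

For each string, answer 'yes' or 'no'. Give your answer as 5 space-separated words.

String 1: 'qErsp58=' → valid
String 2: '2Nyq' → valid
String 3: 'UzI=' → valid
String 4: 'P9RO75ZA' → valid
String 5: 'V+A=' → valid

Answer: yes yes yes yes yes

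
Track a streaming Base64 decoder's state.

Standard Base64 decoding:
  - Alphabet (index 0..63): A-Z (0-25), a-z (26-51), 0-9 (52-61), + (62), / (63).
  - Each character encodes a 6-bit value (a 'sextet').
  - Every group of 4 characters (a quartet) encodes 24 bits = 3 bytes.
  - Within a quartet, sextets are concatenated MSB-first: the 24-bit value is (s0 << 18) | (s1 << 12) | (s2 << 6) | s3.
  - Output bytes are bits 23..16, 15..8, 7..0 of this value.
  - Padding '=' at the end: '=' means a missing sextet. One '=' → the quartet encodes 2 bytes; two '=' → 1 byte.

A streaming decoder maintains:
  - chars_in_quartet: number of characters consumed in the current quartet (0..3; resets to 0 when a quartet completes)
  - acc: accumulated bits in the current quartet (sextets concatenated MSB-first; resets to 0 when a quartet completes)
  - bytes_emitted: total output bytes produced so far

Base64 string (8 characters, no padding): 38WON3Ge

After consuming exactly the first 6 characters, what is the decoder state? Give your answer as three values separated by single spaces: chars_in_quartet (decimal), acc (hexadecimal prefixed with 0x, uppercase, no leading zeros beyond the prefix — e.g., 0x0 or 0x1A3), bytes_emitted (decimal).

Answer: 2 0x377 3

Derivation:
After char 0 ('3'=55): chars_in_quartet=1 acc=0x37 bytes_emitted=0
After char 1 ('8'=60): chars_in_quartet=2 acc=0xDFC bytes_emitted=0
After char 2 ('W'=22): chars_in_quartet=3 acc=0x37F16 bytes_emitted=0
After char 3 ('O'=14): chars_in_quartet=4 acc=0xDFC58E -> emit DF C5 8E, reset; bytes_emitted=3
After char 4 ('N'=13): chars_in_quartet=1 acc=0xD bytes_emitted=3
After char 5 ('3'=55): chars_in_quartet=2 acc=0x377 bytes_emitted=3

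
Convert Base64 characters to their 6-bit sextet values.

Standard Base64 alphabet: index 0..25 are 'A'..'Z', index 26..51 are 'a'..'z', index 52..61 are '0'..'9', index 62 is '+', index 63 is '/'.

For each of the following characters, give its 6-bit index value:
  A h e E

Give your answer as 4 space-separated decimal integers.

'A': A..Z range, ord('A') − ord('A') = 0
'h': a..z range, 26 + ord('h') − ord('a') = 33
'e': a..z range, 26 + ord('e') − ord('a') = 30
'E': A..Z range, ord('E') − ord('A') = 4

Answer: 0 33 30 4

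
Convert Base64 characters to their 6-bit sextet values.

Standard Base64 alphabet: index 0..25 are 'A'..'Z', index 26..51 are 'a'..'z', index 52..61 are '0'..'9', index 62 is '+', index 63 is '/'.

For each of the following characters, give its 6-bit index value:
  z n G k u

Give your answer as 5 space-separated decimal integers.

'z': a..z range, 26 + ord('z') − ord('a') = 51
'n': a..z range, 26 + ord('n') − ord('a') = 39
'G': A..Z range, ord('G') − ord('A') = 6
'k': a..z range, 26 + ord('k') − ord('a') = 36
'u': a..z range, 26 + ord('u') − ord('a') = 46

Answer: 51 39 6 36 46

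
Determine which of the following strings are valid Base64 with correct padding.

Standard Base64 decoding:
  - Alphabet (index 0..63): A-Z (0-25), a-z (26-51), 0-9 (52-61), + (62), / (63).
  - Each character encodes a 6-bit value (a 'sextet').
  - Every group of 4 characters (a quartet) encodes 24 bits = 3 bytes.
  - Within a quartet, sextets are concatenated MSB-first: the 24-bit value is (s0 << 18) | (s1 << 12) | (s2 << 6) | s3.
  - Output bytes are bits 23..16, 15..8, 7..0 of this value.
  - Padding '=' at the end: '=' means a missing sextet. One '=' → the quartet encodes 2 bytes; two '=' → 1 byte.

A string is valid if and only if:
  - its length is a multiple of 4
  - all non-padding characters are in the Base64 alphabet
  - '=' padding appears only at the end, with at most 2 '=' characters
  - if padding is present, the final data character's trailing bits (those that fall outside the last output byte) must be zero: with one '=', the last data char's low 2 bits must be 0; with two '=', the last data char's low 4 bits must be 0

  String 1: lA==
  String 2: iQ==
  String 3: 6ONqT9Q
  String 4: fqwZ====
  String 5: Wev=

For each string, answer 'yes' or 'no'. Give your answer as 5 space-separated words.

Answer: yes yes no no no

Derivation:
String 1: 'lA==' → valid
String 2: 'iQ==' → valid
String 3: '6ONqT9Q' → invalid (len=7 not mult of 4)
String 4: 'fqwZ====' → invalid (4 pad chars (max 2))
String 5: 'Wev=' → invalid (bad trailing bits)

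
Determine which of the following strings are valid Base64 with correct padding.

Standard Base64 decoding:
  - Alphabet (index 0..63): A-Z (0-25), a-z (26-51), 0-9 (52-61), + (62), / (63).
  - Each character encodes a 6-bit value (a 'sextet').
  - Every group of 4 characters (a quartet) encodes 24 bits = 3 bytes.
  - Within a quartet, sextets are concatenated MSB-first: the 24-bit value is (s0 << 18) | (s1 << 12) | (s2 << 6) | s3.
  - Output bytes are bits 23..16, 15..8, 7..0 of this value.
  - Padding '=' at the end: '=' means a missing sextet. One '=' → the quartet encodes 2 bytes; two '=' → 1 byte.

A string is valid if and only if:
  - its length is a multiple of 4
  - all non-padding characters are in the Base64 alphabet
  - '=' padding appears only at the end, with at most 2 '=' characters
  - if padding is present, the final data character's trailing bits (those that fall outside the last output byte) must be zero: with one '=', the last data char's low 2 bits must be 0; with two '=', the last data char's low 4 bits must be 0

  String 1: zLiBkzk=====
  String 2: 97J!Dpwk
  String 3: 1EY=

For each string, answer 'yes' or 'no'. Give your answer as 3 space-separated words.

String 1: 'zLiBkzk=====' → invalid (5 pad chars (max 2))
String 2: '97J!Dpwk' → invalid (bad char(s): ['!'])
String 3: '1EY=' → valid

Answer: no no yes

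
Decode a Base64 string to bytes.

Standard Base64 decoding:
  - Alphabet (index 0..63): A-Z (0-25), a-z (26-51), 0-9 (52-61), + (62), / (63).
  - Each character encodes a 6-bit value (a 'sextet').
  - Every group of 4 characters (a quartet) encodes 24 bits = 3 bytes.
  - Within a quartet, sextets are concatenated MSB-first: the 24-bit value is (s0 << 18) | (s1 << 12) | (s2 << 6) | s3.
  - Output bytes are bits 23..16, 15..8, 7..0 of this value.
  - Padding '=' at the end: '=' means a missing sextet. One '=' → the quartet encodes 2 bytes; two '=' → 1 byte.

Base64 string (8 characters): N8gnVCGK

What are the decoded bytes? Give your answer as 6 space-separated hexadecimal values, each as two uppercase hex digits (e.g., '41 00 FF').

After char 0 ('N'=13): chars_in_quartet=1 acc=0xD bytes_emitted=0
After char 1 ('8'=60): chars_in_quartet=2 acc=0x37C bytes_emitted=0
After char 2 ('g'=32): chars_in_quartet=3 acc=0xDF20 bytes_emitted=0
After char 3 ('n'=39): chars_in_quartet=4 acc=0x37C827 -> emit 37 C8 27, reset; bytes_emitted=3
After char 4 ('V'=21): chars_in_quartet=1 acc=0x15 bytes_emitted=3
After char 5 ('C'=2): chars_in_quartet=2 acc=0x542 bytes_emitted=3
After char 6 ('G'=6): chars_in_quartet=3 acc=0x15086 bytes_emitted=3
After char 7 ('K'=10): chars_in_quartet=4 acc=0x54218A -> emit 54 21 8A, reset; bytes_emitted=6

Answer: 37 C8 27 54 21 8A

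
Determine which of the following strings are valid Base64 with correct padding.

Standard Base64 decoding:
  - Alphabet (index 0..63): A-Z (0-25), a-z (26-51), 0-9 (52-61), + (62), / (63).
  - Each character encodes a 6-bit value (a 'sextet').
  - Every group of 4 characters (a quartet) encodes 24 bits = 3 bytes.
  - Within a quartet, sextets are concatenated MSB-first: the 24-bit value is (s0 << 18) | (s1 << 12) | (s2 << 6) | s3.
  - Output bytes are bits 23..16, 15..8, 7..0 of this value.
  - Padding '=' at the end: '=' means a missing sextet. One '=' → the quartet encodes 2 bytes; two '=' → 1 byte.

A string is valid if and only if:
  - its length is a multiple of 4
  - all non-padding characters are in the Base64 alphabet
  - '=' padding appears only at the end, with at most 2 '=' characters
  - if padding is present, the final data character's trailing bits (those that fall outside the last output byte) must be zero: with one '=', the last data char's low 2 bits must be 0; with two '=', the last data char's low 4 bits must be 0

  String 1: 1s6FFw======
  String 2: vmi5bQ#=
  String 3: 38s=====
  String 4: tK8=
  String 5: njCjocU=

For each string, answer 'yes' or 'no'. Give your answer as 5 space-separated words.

Answer: no no no yes yes

Derivation:
String 1: '1s6FFw======' → invalid (6 pad chars (max 2))
String 2: 'vmi5bQ#=' → invalid (bad char(s): ['#'])
String 3: '38s=====' → invalid (5 pad chars (max 2))
String 4: 'tK8=' → valid
String 5: 'njCjocU=' → valid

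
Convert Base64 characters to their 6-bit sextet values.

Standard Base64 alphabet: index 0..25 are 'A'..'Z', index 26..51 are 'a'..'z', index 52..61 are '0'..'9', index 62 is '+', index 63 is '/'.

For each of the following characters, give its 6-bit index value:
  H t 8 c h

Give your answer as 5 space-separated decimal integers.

Answer: 7 45 60 28 33

Derivation:
'H': A..Z range, ord('H') − ord('A') = 7
't': a..z range, 26 + ord('t') − ord('a') = 45
'8': 0..9 range, 52 + ord('8') − ord('0') = 60
'c': a..z range, 26 + ord('c') − ord('a') = 28
'h': a..z range, 26 + ord('h') − ord('a') = 33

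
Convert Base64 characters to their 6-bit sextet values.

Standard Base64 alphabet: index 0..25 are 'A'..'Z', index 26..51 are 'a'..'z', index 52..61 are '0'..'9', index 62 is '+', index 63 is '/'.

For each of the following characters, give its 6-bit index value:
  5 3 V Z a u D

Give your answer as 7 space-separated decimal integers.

Answer: 57 55 21 25 26 46 3

Derivation:
'5': 0..9 range, 52 + ord('5') − ord('0') = 57
'3': 0..9 range, 52 + ord('3') − ord('0') = 55
'V': A..Z range, ord('V') − ord('A') = 21
'Z': A..Z range, ord('Z') − ord('A') = 25
'a': a..z range, 26 + ord('a') − ord('a') = 26
'u': a..z range, 26 + ord('u') − ord('a') = 46
'D': A..Z range, ord('D') − ord('A') = 3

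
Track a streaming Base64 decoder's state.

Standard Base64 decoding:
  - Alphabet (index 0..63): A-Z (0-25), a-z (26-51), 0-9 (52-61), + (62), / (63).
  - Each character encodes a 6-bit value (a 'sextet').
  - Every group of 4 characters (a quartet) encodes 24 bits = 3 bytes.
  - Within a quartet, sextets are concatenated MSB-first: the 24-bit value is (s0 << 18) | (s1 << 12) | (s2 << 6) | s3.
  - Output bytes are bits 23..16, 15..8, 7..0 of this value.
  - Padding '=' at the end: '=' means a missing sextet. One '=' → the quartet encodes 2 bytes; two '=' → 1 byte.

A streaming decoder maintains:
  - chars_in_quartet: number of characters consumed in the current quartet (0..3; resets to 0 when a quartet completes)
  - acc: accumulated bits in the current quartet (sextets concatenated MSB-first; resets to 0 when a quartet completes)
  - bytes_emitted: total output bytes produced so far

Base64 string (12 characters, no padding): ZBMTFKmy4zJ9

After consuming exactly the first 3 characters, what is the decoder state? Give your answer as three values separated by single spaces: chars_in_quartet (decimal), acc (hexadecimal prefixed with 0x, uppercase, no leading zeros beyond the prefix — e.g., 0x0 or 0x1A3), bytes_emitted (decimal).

Answer: 3 0x1904C 0

Derivation:
After char 0 ('Z'=25): chars_in_quartet=1 acc=0x19 bytes_emitted=0
After char 1 ('B'=1): chars_in_quartet=2 acc=0x641 bytes_emitted=0
After char 2 ('M'=12): chars_in_quartet=3 acc=0x1904C bytes_emitted=0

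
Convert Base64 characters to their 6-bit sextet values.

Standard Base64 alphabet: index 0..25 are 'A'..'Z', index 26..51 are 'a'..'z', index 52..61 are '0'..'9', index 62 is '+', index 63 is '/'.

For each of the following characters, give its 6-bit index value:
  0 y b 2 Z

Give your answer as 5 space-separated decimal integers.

'0': 0..9 range, 52 + ord('0') − ord('0') = 52
'y': a..z range, 26 + ord('y') − ord('a') = 50
'b': a..z range, 26 + ord('b') − ord('a') = 27
'2': 0..9 range, 52 + ord('2') − ord('0') = 54
'Z': A..Z range, ord('Z') − ord('A') = 25

Answer: 52 50 27 54 25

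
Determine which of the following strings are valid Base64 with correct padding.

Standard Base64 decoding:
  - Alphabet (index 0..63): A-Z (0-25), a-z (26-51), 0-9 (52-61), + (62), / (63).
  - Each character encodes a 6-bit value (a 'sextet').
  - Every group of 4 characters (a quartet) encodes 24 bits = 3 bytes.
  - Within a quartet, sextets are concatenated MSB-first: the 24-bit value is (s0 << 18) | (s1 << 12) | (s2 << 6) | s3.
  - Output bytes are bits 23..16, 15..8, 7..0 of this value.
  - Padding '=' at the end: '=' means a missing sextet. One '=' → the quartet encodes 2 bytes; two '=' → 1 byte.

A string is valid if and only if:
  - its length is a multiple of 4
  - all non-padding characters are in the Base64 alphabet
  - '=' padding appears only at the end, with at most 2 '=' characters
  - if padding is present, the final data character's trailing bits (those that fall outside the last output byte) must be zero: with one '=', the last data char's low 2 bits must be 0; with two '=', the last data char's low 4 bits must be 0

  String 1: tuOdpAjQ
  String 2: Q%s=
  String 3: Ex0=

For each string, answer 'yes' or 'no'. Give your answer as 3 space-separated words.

Answer: yes no yes

Derivation:
String 1: 'tuOdpAjQ' → valid
String 2: 'Q%s=' → invalid (bad char(s): ['%'])
String 3: 'Ex0=' → valid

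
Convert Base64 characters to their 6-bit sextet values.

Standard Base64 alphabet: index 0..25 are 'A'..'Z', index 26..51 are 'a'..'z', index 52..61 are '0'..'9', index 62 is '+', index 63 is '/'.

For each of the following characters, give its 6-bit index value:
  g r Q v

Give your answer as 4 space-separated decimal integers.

'g': a..z range, 26 + ord('g') − ord('a') = 32
'r': a..z range, 26 + ord('r') − ord('a') = 43
'Q': A..Z range, ord('Q') − ord('A') = 16
'v': a..z range, 26 + ord('v') − ord('a') = 47

Answer: 32 43 16 47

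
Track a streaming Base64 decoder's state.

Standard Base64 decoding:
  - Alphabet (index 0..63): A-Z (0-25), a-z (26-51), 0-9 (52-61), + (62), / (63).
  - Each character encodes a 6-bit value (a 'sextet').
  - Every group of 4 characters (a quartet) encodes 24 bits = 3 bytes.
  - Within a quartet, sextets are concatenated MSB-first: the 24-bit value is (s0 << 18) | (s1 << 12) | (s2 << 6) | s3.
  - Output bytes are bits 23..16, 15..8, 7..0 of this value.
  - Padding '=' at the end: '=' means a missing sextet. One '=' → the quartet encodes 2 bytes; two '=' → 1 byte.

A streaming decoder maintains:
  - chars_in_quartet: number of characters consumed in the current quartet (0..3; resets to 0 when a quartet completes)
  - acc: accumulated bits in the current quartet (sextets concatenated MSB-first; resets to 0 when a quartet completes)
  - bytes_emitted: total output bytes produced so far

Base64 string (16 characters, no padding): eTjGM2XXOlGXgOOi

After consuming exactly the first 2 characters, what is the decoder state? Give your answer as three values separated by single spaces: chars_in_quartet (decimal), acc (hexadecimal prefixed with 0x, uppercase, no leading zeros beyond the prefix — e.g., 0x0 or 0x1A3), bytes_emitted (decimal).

After char 0 ('e'=30): chars_in_quartet=1 acc=0x1E bytes_emitted=0
After char 1 ('T'=19): chars_in_quartet=2 acc=0x793 bytes_emitted=0

Answer: 2 0x793 0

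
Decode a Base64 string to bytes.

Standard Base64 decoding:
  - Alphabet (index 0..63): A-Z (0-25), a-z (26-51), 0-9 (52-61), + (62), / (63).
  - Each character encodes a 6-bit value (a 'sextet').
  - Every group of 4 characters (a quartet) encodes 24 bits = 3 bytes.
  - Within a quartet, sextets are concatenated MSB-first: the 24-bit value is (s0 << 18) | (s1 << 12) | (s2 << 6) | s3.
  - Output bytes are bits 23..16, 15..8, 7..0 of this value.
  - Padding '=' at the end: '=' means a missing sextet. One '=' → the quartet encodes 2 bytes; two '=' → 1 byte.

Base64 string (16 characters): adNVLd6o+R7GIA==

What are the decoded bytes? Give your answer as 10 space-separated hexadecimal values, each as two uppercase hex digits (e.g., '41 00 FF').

Answer: 69 D3 55 2D DE A8 F9 1E C6 20

Derivation:
After char 0 ('a'=26): chars_in_quartet=1 acc=0x1A bytes_emitted=0
After char 1 ('d'=29): chars_in_quartet=2 acc=0x69D bytes_emitted=0
After char 2 ('N'=13): chars_in_quartet=3 acc=0x1A74D bytes_emitted=0
After char 3 ('V'=21): chars_in_quartet=4 acc=0x69D355 -> emit 69 D3 55, reset; bytes_emitted=3
After char 4 ('L'=11): chars_in_quartet=1 acc=0xB bytes_emitted=3
After char 5 ('d'=29): chars_in_quartet=2 acc=0x2DD bytes_emitted=3
After char 6 ('6'=58): chars_in_quartet=3 acc=0xB77A bytes_emitted=3
After char 7 ('o'=40): chars_in_quartet=4 acc=0x2DDEA8 -> emit 2D DE A8, reset; bytes_emitted=6
After char 8 ('+'=62): chars_in_quartet=1 acc=0x3E bytes_emitted=6
After char 9 ('R'=17): chars_in_quartet=2 acc=0xF91 bytes_emitted=6
After char 10 ('7'=59): chars_in_quartet=3 acc=0x3E47B bytes_emitted=6
After char 11 ('G'=6): chars_in_quartet=4 acc=0xF91EC6 -> emit F9 1E C6, reset; bytes_emitted=9
After char 12 ('I'=8): chars_in_quartet=1 acc=0x8 bytes_emitted=9
After char 13 ('A'=0): chars_in_quartet=2 acc=0x200 bytes_emitted=9
Padding '==': partial quartet acc=0x200 -> emit 20; bytes_emitted=10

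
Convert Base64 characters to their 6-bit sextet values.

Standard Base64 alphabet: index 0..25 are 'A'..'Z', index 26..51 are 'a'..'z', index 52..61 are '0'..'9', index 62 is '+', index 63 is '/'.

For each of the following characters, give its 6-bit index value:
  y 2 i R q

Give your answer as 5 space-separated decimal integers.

'y': a..z range, 26 + ord('y') − ord('a') = 50
'2': 0..9 range, 52 + ord('2') − ord('0') = 54
'i': a..z range, 26 + ord('i') − ord('a') = 34
'R': A..Z range, ord('R') − ord('A') = 17
'q': a..z range, 26 + ord('q') − ord('a') = 42

Answer: 50 54 34 17 42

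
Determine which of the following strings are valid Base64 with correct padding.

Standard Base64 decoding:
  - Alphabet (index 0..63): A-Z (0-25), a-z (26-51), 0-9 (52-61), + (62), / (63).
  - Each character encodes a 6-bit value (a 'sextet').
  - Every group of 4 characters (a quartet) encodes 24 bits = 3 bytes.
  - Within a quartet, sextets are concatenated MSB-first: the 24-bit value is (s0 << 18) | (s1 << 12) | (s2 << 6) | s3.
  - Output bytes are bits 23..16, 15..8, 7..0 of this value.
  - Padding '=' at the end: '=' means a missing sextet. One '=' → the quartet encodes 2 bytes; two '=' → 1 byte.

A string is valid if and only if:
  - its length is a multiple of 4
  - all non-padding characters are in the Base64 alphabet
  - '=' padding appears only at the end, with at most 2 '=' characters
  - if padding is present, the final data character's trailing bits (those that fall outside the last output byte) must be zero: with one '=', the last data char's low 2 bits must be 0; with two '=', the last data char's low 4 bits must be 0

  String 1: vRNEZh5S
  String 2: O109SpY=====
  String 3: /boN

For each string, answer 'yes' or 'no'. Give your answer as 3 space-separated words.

String 1: 'vRNEZh5S' → valid
String 2: 'O109SpY=====' → invalid (5 pad chars (max 2))
String 3: '/boN' → valid

Answer: yes no yes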